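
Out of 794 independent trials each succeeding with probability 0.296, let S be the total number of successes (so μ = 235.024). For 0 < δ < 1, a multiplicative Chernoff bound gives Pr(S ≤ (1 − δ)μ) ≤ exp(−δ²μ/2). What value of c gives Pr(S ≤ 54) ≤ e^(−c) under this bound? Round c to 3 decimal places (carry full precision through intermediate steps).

Write 54 = (1 − δ)μ, so δ = 1 − 54/235.024 = 0.7702362…
Then the exponent is δ²μ/2 = (μ − 54)²/(2μ) = 69.715622.

69.716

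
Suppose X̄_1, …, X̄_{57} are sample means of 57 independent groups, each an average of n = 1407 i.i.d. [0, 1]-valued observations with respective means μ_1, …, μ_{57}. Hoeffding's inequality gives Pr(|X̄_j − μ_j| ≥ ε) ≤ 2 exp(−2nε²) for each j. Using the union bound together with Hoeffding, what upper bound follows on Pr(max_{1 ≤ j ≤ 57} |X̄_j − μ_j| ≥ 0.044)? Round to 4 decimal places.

0.4908

Per-experiment Hoeffding bound: 2·exp(−2·1407·0.044²) = 2·exp(−5.44790) = 0.0086106.
Union bound over 57 events: 57·0.0086106 = 0.49081.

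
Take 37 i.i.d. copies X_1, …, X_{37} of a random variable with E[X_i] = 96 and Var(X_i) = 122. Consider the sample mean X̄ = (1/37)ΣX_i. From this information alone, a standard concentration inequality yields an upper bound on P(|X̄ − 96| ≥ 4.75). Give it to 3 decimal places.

With mean and variance of each term known, Chebyshev's inequality bounds the deviation of the sum (or sample mean).
Var(X̄) = Var(X_i)/n = 122/37 = 3.2973.
Chebyshev: P(|X̄ − 96| ≥ 4.75) ≤ Var(X̄)/(4.75)² = 122/(37·4.75²) = 0.1461.

0.146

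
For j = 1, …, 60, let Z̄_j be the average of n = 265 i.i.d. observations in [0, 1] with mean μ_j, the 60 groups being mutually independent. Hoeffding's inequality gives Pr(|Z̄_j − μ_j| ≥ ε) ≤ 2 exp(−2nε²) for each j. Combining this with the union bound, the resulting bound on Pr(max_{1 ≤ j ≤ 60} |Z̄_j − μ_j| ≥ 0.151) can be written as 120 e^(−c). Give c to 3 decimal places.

12.085

Union bound over the 60 events: Pr(max_{1 ≤ j ≤ 60} |Z̄_j − μ_j| ≥ 0.151) ≤ 60·2·exp(−2nε²) = 120 exp(−2·265·0.151²).
So c = 2·265·0.151² = 12.0845.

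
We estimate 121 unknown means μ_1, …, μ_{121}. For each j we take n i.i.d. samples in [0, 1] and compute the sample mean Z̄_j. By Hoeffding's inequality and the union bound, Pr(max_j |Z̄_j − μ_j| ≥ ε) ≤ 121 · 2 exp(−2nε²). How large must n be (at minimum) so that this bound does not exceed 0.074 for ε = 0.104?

Need 2·121·exp(−2nε²) ≤ 0.074, i.e. exp(−2nε²) ≤ 0.074/242.
So 2nε² ≥ ln(242/0.074) = 8.092628.
Hence n ≥ 8.092628/(2·0.104²) = 374.104.
The smallest integer n is 375.

375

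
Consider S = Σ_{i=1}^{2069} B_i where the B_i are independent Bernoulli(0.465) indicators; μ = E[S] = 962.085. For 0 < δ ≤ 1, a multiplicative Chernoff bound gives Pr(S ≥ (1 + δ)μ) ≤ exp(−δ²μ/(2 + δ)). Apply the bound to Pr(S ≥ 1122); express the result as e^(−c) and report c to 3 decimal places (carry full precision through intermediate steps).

12.271

Write 1122 = (1 + δ)μ, so δ = 1122/962.085 − 1 = 0.1662171…
Then the exponent is δ²μ/(2 + δ) = (1122 − μ)² / (μ·(2 + δ)) = 12.270520.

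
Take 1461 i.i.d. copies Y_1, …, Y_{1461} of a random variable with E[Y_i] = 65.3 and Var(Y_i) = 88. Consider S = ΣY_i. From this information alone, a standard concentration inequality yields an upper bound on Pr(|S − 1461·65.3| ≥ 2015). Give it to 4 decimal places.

0.0317

With mean and variance of each term known, Chebyshev's inequality bounds the deviation of the sum (or sample mean).
Var(S) = n·Var(Y_i) = 1461·88 = 128568.
Chebyshev: Pr(|S − 1461·65.3| ≥ 2015) ≤ Var(S)/2015² = 128568/4060225 = 0.0317.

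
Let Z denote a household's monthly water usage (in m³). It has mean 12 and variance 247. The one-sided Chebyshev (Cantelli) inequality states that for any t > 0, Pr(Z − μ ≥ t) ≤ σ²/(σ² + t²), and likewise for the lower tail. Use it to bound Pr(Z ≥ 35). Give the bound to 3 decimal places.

Here σ² = 247 and t = 23, so σ² + t² = 776.
Cantelli's bound: 247/776 = 0.3183.

0.318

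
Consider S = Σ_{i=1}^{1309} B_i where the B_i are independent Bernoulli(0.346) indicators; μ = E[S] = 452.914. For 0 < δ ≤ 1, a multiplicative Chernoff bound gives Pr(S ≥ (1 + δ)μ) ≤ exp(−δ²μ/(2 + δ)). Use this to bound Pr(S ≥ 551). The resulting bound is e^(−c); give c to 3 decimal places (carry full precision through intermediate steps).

9.583

Write 551 = (1 + δ)μ, so δ = 551/452.914 − 1 = 0.2165665…
Then the exponent is δ²μ/(2 + δ) = (551 − μ)² / (μ·(2 + δ)) = 9.583354.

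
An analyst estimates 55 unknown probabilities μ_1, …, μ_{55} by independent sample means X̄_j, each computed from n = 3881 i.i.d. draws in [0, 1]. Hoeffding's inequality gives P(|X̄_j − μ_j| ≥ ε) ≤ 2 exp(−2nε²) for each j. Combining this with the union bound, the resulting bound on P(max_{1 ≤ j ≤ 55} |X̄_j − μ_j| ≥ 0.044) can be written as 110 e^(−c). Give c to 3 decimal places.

15.027

Union bound over the 55 events: P(max_{1 ≤ j ≤ 55} |X̄_j − μ_j| ≥ 0.044) ≤ 55·2·exp(−2nε²) = 110 exp(−2·3881·0.044²).
So c = 2·3881·0.044² = 15.0272.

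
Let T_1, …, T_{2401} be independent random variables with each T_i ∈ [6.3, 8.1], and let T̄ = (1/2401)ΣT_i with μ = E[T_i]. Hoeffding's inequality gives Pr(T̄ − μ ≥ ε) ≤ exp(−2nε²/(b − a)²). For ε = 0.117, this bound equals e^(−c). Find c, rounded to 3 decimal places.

20.288

c = 2nε²/(b − a)² = 2·2401·0.117² / 1.8² = 20.2885.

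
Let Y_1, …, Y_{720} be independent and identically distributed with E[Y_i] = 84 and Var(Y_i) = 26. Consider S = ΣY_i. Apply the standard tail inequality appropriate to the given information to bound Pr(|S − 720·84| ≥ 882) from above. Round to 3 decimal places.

0.024

With mean and variance of each term known, Chebyshev's inequality bounds the deviation of the sum (or sample mean).
Var(S) = n·Var(Y_i) = 720·26 = 18720.
Chebyshev: Pr(|S − 720·84| ≥ 882) ≤ Var(S)/882² = 18720/777924 = 0.0241.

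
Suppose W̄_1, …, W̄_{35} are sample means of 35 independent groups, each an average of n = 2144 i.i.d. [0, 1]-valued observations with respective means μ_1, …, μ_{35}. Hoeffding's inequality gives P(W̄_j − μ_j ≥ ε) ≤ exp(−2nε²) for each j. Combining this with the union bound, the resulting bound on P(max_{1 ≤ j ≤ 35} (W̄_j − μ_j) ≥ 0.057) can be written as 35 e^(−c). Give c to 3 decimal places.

Union bound over the 35 events: P(max_{1 ≤ j ≤ 35} (W̄_j − μ_j) ≥ 0.057) ≤ 35·exp(−2nε²) = 35 exp(−2·2144·0.057²).
So c = 2·2144·0.057² = 13.9317.

13.932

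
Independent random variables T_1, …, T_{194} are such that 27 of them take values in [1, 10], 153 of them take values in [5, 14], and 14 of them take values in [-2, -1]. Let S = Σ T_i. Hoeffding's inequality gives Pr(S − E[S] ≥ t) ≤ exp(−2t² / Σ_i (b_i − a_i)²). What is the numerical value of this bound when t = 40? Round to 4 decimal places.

Σ(b_i − a_i)² = 27·9² + 153·9² + 14·1² = 14594.
Exponent = 2·40² / 14594 = 0.21927.
Bound = exp(−0.21927) = 0.80311.

0.8031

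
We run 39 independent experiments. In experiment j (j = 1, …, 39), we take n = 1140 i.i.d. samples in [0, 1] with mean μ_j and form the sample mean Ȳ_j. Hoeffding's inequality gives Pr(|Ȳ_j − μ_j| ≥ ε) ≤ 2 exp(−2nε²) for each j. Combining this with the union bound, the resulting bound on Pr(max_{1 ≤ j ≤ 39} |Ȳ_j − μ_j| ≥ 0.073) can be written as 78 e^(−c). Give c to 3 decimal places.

12.150

Union bound over the 39 events: Pr(max_{1 ≤ j ≤ 39} |Ȳ_j − μ_j| ≥ 0.073) ≤ 39·2·exp(−2nε²) = 78 exp(−2·1140·0.073²).
So c = 2·1140·0.073² = 12.1501.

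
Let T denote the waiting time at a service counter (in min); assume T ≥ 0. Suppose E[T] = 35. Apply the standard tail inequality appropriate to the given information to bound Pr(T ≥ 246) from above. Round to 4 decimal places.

0.1423

Only the mean of a non-negative variable is known, so Markov's inequality is the applicable tail bound.
Markov's inequality: for a non-negative random variable, Pr(T ≥ a) ≤ E[T]/a.
Here E[T] = 35 and a = 246, so the bound is 35/246 = 0.1423.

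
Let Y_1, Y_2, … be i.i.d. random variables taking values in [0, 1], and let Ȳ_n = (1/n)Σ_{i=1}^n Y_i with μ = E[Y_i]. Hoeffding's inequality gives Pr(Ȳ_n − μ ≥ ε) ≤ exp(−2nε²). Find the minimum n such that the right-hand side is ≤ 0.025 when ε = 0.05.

738

Require exp(−2nε²) ≤ 0.025, i.e. 2nε² ≥ ln(1/0.025) = 3.688879.
So n ≥ 3.688879 / (2·0.05²) = 737.776.
The smallest integer n is 738.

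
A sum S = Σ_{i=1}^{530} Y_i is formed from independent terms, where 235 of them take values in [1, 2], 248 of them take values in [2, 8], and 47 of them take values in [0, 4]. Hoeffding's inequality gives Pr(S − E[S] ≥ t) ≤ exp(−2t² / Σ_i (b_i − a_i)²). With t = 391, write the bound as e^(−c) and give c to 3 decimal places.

30.838

Σ(b_i − a_i)² = 235·1² + 248·6² + 47·4² = 9915.
c = 2t² / 9915 = 2·391² / 9915 = 30.8383.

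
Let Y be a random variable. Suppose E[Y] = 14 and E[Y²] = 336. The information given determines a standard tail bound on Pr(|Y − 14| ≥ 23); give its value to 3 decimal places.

The first two moments determine the variance, so Chebyshev's inequality is the sharpest standard bound available.
Var(Y) = E[Y²] − (E[Y])² = 336 − 196 = 140.
Chebyshev's inequality: Pr(|Y − μ| ≥ t) ≤ Var(Y)/t² = 140/529 = 0.2647.

0.265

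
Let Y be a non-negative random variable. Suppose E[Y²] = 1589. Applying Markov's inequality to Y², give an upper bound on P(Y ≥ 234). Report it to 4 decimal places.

0.0290

Since Y ≥ 0, the event {Y ≥ 234} is the same as {Y² ≥ 54756}.
Markov's inequality applied to Y² gives P(Y² ≥ 54756) ≤ E[Y²]/54756 = 1589/54756 = 0.0290.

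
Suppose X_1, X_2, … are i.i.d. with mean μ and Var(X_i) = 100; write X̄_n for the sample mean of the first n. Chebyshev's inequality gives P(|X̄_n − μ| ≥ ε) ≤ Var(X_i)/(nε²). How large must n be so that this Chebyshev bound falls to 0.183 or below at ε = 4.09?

Require 100/(n·4.09²) ≤ 0.183, i.e. n ≥ 100/(0.183·4.09²) = 32.666.
The smallest integer n is 33.

33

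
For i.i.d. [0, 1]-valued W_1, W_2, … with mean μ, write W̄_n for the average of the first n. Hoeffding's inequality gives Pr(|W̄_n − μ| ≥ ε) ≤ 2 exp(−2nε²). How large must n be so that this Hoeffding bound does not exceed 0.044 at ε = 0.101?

188

Require 2·exp(−2nε²) ≤ 0.044, i.e. 2nε² ≥ ln(2/0.044) = 3.816713.
So n ≥ 3.816713 / (2·0.101²) = 187.075.
The smallest integer n is 188.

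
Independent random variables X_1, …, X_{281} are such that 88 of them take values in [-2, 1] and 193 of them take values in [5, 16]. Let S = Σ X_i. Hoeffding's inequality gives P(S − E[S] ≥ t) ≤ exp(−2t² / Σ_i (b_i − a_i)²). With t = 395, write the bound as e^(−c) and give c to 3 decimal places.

12.924

Σ(b_i − a_i)² = 88·3² + 193·11² = 24145.
c = 2t² / 24145 = 2·395² / 24145 = 12.9240.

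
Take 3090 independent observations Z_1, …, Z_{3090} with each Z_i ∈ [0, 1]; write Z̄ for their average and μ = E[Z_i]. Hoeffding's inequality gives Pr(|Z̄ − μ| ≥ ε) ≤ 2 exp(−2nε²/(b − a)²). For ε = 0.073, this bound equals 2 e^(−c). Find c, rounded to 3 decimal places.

32.933

c = 2nε²/(b − a)² = 2·3090·0.073² / 1² = 32.9332.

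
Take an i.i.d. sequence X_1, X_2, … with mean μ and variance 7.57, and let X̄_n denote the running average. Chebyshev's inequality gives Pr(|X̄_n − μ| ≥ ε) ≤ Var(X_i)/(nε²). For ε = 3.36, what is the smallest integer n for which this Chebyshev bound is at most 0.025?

27

Require 7.57/(n·3.36²) ≤ 0.025, i.e. n ≥ 7.57/(0.025·3.36²) = 26.821.
The smallest integer n is 27.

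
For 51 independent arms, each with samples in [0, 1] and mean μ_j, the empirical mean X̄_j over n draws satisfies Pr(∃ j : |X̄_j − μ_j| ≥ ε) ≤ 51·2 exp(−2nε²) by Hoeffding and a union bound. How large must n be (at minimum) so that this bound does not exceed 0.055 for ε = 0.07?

Need 2·51·exp(−2nε²) ≤ 0.055, i.e. exp(−2nε²) ≤ 0.055/102.
So 2nε² ≥ ln(102/0.055) = 7.525395.
Hence n ≥ 7.525395/(2·0.07²) = 767.897.
The smallest integer n is 768.

768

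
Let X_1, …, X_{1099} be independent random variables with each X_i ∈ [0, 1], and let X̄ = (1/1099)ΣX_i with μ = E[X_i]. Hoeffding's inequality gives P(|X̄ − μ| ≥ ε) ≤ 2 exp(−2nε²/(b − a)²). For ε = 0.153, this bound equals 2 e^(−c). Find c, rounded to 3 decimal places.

51.453

c = 2nε²/(b − a)² = 2·1099·0.153² / 1² = 51.4530.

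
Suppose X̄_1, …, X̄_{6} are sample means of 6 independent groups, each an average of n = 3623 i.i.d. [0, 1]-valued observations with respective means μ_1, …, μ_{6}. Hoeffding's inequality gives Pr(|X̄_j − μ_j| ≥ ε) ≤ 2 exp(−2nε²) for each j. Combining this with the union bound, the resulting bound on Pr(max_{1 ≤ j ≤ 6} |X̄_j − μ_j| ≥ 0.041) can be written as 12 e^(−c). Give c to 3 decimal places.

12.181

Union bound over the 6 events: Pr(max_{1 ≤ j ≤ 6} |X̄_j − μ_j| ≥ 0.041) ≤ 6·2·exp(−2nε²) = 12 exp(−2·3623·0.041²).
So c = 2·3623·0.041² = 12.1805.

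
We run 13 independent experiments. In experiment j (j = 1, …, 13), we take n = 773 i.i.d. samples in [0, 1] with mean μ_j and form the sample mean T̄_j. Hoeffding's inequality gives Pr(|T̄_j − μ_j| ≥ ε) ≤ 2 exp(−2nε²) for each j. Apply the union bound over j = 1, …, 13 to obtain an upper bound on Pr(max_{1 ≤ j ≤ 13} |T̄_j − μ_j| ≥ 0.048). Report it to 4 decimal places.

Per-experiment Hoeffding bound: 2·exp(−2·773·0.048²) = 2·exp(−3.56198) = 0.056765.
Union bound over 13 events: 13·0.056765 = 0.73794.

0.7379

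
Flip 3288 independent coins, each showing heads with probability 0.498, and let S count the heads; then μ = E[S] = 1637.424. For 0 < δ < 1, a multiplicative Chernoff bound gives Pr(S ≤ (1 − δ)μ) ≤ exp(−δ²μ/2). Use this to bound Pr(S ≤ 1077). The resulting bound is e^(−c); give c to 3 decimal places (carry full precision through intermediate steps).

Write 1077 = (1 − δ)μ, so δ = 1 − 1077/1637.424 = 0.3422595…
Then the exponent is δ²μ/2 = (μ − 1077)²/(2μ) = 95.905233.

95.905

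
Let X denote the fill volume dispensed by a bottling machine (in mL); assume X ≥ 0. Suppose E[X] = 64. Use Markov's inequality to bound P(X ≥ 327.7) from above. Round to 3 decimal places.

0.195

Markov's inequality: for a non-negative random variable, P(X ≥ a) ≤ E[X]/a.
Here E[X] = 64 and a = 327.7, so the bound is 64/327.7 = 0.1953.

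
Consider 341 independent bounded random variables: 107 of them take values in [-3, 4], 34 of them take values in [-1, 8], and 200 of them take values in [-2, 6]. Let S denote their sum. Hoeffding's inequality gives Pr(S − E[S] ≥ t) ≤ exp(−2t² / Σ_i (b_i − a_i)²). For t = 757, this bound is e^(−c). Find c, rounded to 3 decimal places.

Σ(b_i − a_i)² = 107·7² + 34·9² + 200·8² = 20797.
c = 2t² / 20797 = 2·757² / 20797 = 55.1088.

55.109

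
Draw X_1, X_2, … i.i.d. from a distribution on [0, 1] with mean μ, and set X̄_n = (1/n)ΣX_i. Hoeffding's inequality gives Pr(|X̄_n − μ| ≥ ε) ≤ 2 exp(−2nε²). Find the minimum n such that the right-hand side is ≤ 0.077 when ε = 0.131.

95

Require 2·exp(−2nε²) ≤ 0.077, i.e. 2nε² ≥ ln(2/0.077) = 3.257097.
So n ≥ 3.257097 / (2·0.131²) = 94.898.
The smallest integer n is 95.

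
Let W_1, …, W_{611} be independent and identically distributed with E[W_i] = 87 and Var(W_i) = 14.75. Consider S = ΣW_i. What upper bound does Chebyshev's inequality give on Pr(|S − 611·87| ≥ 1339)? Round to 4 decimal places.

0.0050

Var(S) = n·Var(W_i) = 611·14.75 = 9012.25.
Chebyshev: Pr(|S − 611·87| ≥ 1339) ≤ Var(S)/1339² = 9012.25/1792921 = 0.0050.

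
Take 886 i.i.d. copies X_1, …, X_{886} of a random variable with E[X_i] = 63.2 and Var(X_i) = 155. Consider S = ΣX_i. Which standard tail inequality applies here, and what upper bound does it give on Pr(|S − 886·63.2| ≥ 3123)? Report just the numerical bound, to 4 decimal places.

With mean and variance of each term known, Chebyshev's inequality bounds the deviation of the sum (or sample mean).
Var(S) = n·Var(X_i) = 886·155 = 137330.
Chebyshev: Pr(|S − 886·63.2| ≥ 3123) ≤ Var(S)/3123² = 137330/9753129 = 0.0141.

0.0141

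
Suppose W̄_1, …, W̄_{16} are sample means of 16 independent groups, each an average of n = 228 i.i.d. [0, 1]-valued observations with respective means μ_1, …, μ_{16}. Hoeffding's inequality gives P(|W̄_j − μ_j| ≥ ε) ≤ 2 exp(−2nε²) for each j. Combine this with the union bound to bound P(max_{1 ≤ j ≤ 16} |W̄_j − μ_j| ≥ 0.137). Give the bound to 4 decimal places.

Per-experiment Hoeffding bound: 2·exp(−2·228·0.137²) = 2·exp(−8.55866) = 0.00038375.
Union bound over 16 events: 16·0.00038375 = 0.00614.

0.0061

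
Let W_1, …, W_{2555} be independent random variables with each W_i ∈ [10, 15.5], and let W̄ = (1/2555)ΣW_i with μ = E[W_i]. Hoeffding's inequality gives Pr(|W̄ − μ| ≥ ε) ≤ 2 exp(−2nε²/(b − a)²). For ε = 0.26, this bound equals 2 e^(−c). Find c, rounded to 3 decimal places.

c = 2nε²/(b − a)² = 2·2555·0.26² / 5.5² = 11.4194.

11.419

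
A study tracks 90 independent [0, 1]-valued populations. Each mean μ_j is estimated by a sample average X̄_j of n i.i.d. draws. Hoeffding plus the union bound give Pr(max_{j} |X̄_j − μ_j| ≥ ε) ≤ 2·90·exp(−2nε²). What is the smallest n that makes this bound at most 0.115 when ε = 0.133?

208

Need 2·90·exp(−2nε²) ≤ 0.115, i.e. exp(−2nε²) ≤ 0.115/180.
So 2nε² ≥ ln(180/0.115) = 7.355780.
Hence n ≥ 7.355780/(2·0.133²) = 207.920.
The smallest integer n is 208.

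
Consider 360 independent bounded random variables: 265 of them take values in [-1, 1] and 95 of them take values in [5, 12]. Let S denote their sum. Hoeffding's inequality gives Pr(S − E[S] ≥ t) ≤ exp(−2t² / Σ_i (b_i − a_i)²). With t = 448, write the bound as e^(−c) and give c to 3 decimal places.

70.238

Σ(b_i − a_i)² = 265·2² + 95·7² = 5715.
c = 2t² / 5715 = 2·448² / 5715 = 70.2376.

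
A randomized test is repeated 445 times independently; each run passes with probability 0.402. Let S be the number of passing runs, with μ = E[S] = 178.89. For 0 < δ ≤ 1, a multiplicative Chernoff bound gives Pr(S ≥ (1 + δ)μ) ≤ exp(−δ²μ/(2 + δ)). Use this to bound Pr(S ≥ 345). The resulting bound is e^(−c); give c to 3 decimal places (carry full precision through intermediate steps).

52.669

Write 345 = (1 + δ)μ, so δ = 345/178.89 − 1 = 0.9285594…
Then the exponent is δ²μ/(2 + δ) = (345 − μ)² / (μ·(2 + δ)) = 52.668560.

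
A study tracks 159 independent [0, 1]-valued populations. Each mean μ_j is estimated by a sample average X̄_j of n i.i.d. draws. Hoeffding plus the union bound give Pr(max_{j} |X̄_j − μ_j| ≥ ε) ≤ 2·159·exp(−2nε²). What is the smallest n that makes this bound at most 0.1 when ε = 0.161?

Need 2·159·exp(−2nε²) ≤ 0.1, i.e. exp(−2nε²) ≤ 0.1/318.
So 2nε² ≥ ln(318/0.1) = 8.064636.
Hence n ≥ 8.064636/(2·0.161²) = 155.562.
The smallest integer n is 156.

156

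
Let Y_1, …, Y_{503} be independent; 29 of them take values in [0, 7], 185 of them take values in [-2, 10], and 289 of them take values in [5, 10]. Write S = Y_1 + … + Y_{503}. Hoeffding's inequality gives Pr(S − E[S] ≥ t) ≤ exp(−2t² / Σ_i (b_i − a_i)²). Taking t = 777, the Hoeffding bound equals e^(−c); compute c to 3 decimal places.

Σ(b_i − a_i)² = 29·7² + 185·12² + 289·5² = 35286.
c = 2t² / 35286 = 2·777² / 35286 = 34.2192.

34.219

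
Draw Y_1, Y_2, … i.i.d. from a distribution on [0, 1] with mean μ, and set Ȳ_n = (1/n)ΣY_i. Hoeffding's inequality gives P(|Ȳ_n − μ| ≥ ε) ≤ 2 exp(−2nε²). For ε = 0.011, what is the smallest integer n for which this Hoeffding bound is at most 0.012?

21141

Require 2·exp(−2nε²) ≤ 0.012, i.e. 2nε² ≥ ln(2/0.012) = 5.115996.
So n ≥ 5.115996 / (2·0.011²) = 21140.479.
The smallest integer n is 21141.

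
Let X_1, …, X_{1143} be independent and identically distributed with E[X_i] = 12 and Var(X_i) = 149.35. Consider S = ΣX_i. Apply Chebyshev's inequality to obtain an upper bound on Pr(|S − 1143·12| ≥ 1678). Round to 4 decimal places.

Var(S) = n·Var(X_i) = 1143·149.35 = 170707.05.
Chebyshev: Pr(|S − 1143·12| ≥ 1678) ≤ Var(S)/1678² = 170707.05/2815684 = 0.0606.

0.0606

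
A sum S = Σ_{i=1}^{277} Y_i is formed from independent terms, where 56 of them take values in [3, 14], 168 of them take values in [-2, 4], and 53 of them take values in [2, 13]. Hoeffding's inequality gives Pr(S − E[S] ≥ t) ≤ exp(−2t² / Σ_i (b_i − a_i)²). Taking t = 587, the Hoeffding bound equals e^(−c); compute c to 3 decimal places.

Σ(b_i − a_i)² = 56·11² + 168·6² + 53·11² = 19237.
c = 2t² / 19237 = 2·587² / 19237 = 35.8236.

35.824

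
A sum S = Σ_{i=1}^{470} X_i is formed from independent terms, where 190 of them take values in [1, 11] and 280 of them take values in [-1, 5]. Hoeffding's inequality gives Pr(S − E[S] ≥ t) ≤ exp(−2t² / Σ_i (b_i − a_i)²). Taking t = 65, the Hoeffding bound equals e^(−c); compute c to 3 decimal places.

Σ(b_i − a_i)² = 190·10² + 280·6² = 29080.
c = 2t² / 29080 = 2·65² / 29080 = 0.2906.

0.291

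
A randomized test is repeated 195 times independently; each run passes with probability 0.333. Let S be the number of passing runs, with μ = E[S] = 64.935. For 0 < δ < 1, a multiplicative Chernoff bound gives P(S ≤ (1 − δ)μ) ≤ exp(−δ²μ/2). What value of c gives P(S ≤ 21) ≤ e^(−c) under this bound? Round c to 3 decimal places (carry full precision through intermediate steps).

14.863

Write 21 = (1 − δ)μ, so δ = 1 − 21/64.935 = 0.6765997…
Then the exponent is δ²μ/2 = (μ − 21)²/(2μ) = 14.863203.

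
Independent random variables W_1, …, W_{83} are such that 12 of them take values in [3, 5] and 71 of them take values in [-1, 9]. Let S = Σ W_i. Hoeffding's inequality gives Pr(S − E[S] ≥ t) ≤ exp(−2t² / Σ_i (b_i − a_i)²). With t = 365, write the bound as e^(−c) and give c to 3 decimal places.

37.276

Σ(b_i − a_i)² = 12·2² + 71·10² = 7148.
c = 2t² / 7148 = 2·365² / 7148 = 37.2762.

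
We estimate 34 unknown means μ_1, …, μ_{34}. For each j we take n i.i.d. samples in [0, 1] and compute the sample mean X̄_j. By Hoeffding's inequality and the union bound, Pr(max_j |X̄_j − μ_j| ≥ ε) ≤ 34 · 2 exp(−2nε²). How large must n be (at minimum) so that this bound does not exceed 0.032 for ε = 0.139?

199

Need 2·34·exp(−2nε²) ≤ 0.032, i.e. exp(−2nε²) ≤ 0.032/68.
So 2nε² ≥ ln(68/0.032) = 7.661527.
Hence n ≥ 7.661527/(2·0.139²) = 198.269.
The smallest integer n is 199.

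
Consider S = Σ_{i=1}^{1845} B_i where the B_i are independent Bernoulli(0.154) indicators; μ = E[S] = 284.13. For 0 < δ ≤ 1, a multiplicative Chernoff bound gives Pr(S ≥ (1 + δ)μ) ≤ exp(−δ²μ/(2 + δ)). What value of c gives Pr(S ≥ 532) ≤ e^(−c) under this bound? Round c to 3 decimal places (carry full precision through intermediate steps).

Write 532 = (1 + δ)μ, so δ = 532/284.13 − 1 = 0.8723824…
Then the exponent is δ²μ/(2 + δ) = (532 − μ)² / (μ·(2 + δ)) = 75.281557.

75.282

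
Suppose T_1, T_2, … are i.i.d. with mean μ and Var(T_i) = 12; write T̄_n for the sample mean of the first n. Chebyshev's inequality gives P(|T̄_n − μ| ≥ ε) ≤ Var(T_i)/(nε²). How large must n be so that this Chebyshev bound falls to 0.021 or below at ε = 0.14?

29155

Require 12/(n·0.14²) ≤ 0.021, i.e. n ≥ 12/(0.021·0.14²) = 29154.519.
The smallest integer n is 29155.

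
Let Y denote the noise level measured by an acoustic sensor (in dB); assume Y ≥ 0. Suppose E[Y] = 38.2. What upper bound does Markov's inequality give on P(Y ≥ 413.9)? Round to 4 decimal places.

0.0923

Markov's inequality: for a non-negative random variable, P(Y ≥ a) ≤ E[Y]/a.
Here E[Y] = 38.2 and a = 413.9, so the bound is 38.2/413.9 = 0.0923.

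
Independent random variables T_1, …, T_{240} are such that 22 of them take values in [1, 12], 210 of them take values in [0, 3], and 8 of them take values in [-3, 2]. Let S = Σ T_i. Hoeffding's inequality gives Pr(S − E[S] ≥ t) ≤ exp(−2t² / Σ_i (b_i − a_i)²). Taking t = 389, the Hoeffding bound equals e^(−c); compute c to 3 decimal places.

Σ(b_i − a_i)² = 22·11² + 210·3² + 8·5² = 4752.
c = 2t² / 4752 = 2·389² / 4752 = 63.6873.

63.687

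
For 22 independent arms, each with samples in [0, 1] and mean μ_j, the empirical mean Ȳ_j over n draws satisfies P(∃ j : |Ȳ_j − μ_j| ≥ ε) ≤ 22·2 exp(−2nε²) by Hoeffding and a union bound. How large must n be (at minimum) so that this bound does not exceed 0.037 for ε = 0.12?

Need 2·22·exp(−2nε²) ≤ 0.037, i.e. exp(−2nε²) ≤ 0.037/44.
So 2nε² ≥ ln(44/0.037) = 7.081027.
Hence n ≥ 7.081027/(2·0.12²) = 245.869.
The smallest integer n is 246.

246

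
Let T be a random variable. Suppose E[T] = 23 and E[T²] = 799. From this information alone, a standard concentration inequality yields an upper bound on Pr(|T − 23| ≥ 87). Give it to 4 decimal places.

0.0357

The first two moments determine the variance, so Chebyshev's inequality is the sharpest standard bound available.
Var(T) = E[T²] − (E[T])² = 799 − 529 = 270.
Chebyshev's inequality: Pr(|T − μ| ≥ t) ≤ Var(T)/t² = 270/7569 = 0.0357.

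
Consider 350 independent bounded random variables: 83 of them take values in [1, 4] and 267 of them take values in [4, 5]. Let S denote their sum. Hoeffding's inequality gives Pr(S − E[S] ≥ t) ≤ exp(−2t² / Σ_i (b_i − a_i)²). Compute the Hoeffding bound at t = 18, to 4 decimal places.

0.5278

Σ(b_i − a_i)² = 83·3² + 267·1² = 1014.
Exponent = 2·18² / 1014 = 0.63905.
Bound = exp(−0.63905) = 0.52779.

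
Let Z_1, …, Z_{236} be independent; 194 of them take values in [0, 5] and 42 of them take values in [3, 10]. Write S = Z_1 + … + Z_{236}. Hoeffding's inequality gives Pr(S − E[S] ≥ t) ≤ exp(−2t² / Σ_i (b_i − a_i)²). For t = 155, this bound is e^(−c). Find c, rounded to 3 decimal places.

6.956

Σ(b_i − a_i)² = 194·5² + 42·7² = 6908.
c = 2t² / 6908 = 2·155² / 6908 = 6.9557.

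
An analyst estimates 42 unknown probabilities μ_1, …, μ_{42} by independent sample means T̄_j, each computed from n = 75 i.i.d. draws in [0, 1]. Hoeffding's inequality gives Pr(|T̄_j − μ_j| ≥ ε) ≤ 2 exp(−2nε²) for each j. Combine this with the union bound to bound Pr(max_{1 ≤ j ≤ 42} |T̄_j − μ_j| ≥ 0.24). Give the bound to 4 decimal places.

Per-experiment Hoeffding bound: 2·exp(−2·75·0.24²) = 2·exp(−8.64000) = 0.00035377.
Union bound over 42 events: 42·0.00035377 = 0.01486.

0.0149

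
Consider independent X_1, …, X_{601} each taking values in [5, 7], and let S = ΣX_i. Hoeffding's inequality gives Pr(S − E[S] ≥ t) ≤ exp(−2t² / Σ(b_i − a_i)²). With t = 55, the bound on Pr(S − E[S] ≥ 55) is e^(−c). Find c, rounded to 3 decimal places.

2.517

Σ(b_i − a_i)² = 601·(2)² = 2404.
c = 2t²/2404 = 2·55²/2404 = 2.5166.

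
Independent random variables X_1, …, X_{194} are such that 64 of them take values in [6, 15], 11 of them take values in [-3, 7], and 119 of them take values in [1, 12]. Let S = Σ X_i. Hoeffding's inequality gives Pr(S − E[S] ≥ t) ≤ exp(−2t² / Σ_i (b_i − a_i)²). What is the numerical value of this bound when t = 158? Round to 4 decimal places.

Σ(b_i − a_i)² = 64·9² + 11·10² + 119·11² = 20683.
Exponent = 2·158² / 20683 = 2.41396.
Bound = exp(−2.41396) = 0.08946.

0.0895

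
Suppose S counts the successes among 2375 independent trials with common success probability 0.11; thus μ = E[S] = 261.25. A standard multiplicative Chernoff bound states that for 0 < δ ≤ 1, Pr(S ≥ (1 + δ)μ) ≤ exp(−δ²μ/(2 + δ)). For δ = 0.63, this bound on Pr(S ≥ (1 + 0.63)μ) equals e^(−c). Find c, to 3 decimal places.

39.426

c = δ²μ/(2 + δ) = 0.63²·261.25/(2 + 0.63) = 39.4259.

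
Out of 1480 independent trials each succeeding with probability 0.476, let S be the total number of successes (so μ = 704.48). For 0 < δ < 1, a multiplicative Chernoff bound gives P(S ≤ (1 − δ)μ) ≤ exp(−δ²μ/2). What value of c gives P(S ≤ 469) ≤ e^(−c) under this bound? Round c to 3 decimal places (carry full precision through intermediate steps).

39.356

Write 469 = (1 − δ)μ, so δ = 1 − 469/704.48 = 0.3342607…
Then the exponent is δ²μ/2 = (μ − 469)²/(2μ) = 39.355859.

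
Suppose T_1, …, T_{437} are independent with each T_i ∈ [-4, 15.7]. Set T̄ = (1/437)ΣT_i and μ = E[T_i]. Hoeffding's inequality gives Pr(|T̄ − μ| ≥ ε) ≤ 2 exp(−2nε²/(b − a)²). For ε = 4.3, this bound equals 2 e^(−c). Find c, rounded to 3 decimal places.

c = 2nε²/(b − a)² = 2·437·4.3² / 19.7² = 41.6405.

41.640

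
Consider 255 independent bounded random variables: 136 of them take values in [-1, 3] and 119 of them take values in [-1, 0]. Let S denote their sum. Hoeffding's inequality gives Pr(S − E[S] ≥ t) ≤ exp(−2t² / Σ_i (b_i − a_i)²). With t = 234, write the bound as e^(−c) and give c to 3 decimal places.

Σ(b_i − a_i)² = 136·4² + 119·1² = 2295.
c = 2t² / 2295 = 2·234² / 2295 = 47.7176.

47.718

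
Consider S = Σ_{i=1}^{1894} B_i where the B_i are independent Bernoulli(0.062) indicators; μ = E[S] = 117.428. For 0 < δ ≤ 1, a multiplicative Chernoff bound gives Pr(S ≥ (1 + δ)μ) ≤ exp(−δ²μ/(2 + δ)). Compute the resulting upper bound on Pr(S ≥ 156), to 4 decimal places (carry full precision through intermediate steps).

Write 156 = (1 + δ)μ, so δ = 156/117.428 − 1 = 0.3284736…
Then the exponent is δ²μ/(2 + δ) = (156 − μ)² / (μ·(2 + δ)) = 5.441283.
Bound = exp(−5.441283) = 0.00433.

0.0043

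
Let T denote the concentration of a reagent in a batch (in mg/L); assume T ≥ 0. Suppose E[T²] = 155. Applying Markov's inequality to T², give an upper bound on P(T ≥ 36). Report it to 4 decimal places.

0.1196

Since T ≥ 0, the event {T ≥ 36} is the same as {T² ≥ 1296}.
Markov's inequality applied to T² gives P(T² ≥ 1296) ≤ E[T²]/1296 = 155/1296 = 0.1196.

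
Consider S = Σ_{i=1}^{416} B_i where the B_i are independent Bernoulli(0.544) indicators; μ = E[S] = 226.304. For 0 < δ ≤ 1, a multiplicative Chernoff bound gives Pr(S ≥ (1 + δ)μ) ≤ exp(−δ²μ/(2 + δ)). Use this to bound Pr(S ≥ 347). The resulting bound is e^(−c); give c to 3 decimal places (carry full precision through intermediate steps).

25.410

Write 347 = (1 + δ)μ, so δ = 347/226.304 − 1 = 0.5333357…
Then the exponent is δ²μ/(2 + δ) = (347 − μ)² / (μ·(2 + δ)) = 25.409773.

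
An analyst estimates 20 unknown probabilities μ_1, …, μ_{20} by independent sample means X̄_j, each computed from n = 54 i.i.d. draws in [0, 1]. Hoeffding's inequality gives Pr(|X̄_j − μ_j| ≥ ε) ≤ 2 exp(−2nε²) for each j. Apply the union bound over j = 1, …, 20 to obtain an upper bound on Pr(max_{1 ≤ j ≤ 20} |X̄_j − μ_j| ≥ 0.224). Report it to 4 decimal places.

0.1773

Per-experiment Hoeffding bound: 2·exp(−2·54·0.224²) = 2·exp(−5.41901) = 0.0088631.
Union bound over 20 events: 20·0.0088631 = 0.17726.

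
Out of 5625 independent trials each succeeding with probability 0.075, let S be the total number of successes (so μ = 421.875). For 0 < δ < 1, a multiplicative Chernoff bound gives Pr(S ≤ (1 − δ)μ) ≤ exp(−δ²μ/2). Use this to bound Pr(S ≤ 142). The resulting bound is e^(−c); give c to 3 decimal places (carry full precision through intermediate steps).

Write 142 = (1 − δ)μ, so δ = 1 − 142/421.875 = 0.6634074…
Then the exponent is δ²μ/2 = (μ − 142)²/(2μ) = 92.835574.

92.836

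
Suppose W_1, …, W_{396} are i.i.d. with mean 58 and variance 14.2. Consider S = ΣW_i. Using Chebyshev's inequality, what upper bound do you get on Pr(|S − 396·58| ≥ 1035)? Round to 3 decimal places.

Var(S) = n·Var(W_i) = 396·14.2 = 5623.2.
Chebyshev: Pr(|S − 396·58| ≥ 1035) ≤ Var(S)/1035² = 5623.2/1071225 = 0.0052.

0.005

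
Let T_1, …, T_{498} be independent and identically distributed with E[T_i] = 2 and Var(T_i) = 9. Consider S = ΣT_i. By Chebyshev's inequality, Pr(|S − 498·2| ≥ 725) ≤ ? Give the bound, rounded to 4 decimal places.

0.0085

Var(S) = n·Var(T_i) = 498·9 = 4482.
Chebyshev: Pr(|S − 498·2| ≥ 725) ≤ Var(S)/725² = 4482/525625 = 0.0085.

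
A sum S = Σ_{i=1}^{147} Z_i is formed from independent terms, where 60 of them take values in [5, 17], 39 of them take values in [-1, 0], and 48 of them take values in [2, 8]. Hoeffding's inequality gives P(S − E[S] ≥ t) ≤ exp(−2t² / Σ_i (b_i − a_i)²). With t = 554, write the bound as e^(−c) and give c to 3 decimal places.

Σ(b_i − a_i)² = 60·12² + 39·1² + 48·6² = 10407.
c = 2t² / 10407 = 2·554² / 10407 = 58.9826.

58.983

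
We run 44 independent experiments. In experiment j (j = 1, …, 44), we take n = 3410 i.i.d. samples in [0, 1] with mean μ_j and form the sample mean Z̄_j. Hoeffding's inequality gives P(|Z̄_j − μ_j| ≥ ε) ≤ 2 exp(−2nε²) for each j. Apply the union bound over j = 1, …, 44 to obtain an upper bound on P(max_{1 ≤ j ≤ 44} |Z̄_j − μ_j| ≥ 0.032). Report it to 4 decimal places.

0.0816

Per-experiment Hoeffding bound: 2·exp(−2·3410·0.032²) = 2·exp(−6.98368) = 0.0018538.
Union bound over 44 events: 44·0.0018538 = 0.08157.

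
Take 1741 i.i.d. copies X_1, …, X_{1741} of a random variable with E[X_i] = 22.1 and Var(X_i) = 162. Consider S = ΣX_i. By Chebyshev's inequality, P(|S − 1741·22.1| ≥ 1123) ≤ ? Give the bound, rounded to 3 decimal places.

Var(S) = n·Var(X_i) = 1741·162 = 282042.
Chebyshev: P(|S − 1741·22.1| ≥ 1123) ≤ Var(S)/1123² = 282042/1261129 = 0.2236.

0.224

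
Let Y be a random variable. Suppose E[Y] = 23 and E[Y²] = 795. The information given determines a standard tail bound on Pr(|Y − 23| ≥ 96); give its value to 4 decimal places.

0.0289

The first two moments determine the variance, so Chebyshev's inequality is the sharpest standard bound available.
Var(Y) = E[Y²] − (E[Y])² = 795 − 529 = 266.
Chebyshev's inequality: Pr(|Y − μ| ≥ t) ≤ Var(Y)/t² = 266/9216 = 0.0289.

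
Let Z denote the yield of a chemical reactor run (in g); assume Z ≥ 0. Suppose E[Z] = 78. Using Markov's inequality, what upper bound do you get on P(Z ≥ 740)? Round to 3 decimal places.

0.105

Markov's inequality: for a non-negative random variable, P(Z ≥ a) ≤ E[Z]/a.
Here E[Z] = 78 and a = 740, so the bound is 78/740 = 0.1054.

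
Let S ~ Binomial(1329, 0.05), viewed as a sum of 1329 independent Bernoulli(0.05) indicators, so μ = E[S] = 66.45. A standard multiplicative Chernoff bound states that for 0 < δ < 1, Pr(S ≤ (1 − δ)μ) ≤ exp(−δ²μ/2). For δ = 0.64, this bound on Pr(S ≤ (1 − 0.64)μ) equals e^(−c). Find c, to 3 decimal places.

c = δ²μ/2 = 0.64²·66.45/2 = 13.6090.

13.609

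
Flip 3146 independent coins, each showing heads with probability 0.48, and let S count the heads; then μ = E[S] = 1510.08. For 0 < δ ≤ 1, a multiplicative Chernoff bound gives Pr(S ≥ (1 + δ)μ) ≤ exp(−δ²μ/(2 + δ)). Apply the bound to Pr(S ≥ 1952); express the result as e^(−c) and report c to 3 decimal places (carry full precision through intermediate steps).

Write 1952 = (1 + δ)μ, so δ = 1952/1510.08 − 1 = 0.2926467…
Then the exponent is δ²μ/(2 + δ) = (1952 − μ)² / (μ·(2 + δ)) = 56.409236.

56.409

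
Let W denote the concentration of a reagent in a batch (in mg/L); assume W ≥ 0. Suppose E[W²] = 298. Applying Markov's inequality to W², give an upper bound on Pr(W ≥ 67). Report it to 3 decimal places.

0.066

Since W ≥ 0, the event {W ≥ 67} is the same as {W² ≥ 4489}.
Markov's inequality applied to W² gives Pr(W² ≥ 4489) ≤ E[W²]/4489 = 298/4489 = 0.0664.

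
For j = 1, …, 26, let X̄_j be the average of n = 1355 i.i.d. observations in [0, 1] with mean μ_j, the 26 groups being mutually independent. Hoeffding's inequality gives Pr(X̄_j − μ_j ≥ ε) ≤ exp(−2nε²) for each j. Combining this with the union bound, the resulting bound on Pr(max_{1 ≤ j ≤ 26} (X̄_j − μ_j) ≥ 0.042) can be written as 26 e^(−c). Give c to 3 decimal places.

Union bound over the 26 events: Pr(max_{1 ≤ j ≤ 26} (X̄_j − μ_j) ≥ 0.042) ≤ 26·exp(−2nε²) = 26 exp(−2·1355·0.042²).
So c = 2·1355·0.042² = 4.7804.

4.780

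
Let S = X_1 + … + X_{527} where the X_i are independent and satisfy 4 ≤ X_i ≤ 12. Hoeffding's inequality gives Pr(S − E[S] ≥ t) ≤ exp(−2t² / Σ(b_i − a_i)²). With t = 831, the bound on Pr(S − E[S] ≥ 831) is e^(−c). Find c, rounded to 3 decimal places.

40.949

Σ(b_i − a_i)² = 527·(8)² = 33728.
c = 2t²/33728 = 2·831²/33728 = 40.9488.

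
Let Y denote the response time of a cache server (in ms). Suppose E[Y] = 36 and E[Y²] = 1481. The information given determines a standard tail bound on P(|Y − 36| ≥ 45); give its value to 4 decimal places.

0.0914

The first two moments determine the variance, so Chebyshev's inequality is the sharpest standard bound available.
Var(Y) = E[Y²] − (E[Y])² = 1481 − 1296 = 185.
Chebyshev's inequality: P(|Y − μ| ≥ t) ≤ Var(Y)/t² = 185/2025 = 0.0914.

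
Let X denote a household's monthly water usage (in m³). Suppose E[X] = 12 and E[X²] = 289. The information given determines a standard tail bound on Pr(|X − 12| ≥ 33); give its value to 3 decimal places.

0.133

The first two moments determine the variance, so Chebyshev's inequality is the sharpest standard bound available.
Var(X) = E[X²] − (E[X])² = 289 − 144 = 145.
Chebyshev's inequality: Pr(|X − μ| ≥ t) ≤ Var(X)/t² = 145/1089 = 0.1331.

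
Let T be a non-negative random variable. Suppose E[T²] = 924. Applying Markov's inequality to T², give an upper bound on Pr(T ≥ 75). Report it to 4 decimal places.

Since T ≥ 0, the event {T ≥ 75} is the same as {T² ≥ 5625}.
Markov's inequality applied to T² gives Pr(T² ≥ 5625) ≤ E[T²]/5625 = 924/5625 = 0.1643.

0.1643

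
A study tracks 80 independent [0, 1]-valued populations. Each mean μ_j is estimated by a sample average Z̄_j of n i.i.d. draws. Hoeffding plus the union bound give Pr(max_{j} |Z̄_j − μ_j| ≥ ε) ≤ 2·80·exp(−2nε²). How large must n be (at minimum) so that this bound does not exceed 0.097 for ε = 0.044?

1914

Need 2·80·exp(−2nε²) ≤ 0.097, i.e. exp(−2nε²) ≤ 0.097/160.
So 2nε² ≥ ln(160/0.097) = 7.408218.
Hence n ≥ 7.408218/(2·0.044²) = 1913.279.
The smallest integer n is 1914.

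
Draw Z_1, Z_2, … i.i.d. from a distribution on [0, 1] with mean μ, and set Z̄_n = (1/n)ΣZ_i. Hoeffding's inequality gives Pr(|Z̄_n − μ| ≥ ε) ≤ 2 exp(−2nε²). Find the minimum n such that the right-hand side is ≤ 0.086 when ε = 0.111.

128

Require 2·exp(−2nε²) ≤ 0.086, i.e. 2nε² ≥ ln(2/0.086) = 3.146555.
So n ≥ 3.146555 / (2·0.111²) = 127.691.
The smallest integer n is 128.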